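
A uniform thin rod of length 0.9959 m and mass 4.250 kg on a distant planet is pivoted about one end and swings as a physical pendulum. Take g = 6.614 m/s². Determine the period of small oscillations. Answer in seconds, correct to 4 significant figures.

1.991 s

For a physical pendulum T = 2π√(I/(mgd)), with d = 0.49795 m from pivot to centre of mass.
I_cm = mL²/12 = 4.250 × 0.9959²/12 = 0.35127 kg·m²; I = I_cm + md² = 0.35127 + 4.250 × 0.49795² = 1.4051 kg·m².
T = 2π√(1.4051/(4.250 × 6.614 × 0.49795)) = 1.991 s.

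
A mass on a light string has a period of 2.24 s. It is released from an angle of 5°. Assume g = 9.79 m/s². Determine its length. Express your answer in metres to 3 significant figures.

1.24 m

From T = 2π√(L/g), L = gT²/(4π²) = 9.79 × 2.240²/(4π²) = 1.24 m.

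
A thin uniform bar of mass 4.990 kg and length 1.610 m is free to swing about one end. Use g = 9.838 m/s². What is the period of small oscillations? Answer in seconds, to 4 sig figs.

2.075 s

For a physical pendulum T = 2π√(I/(mgd)), with d = 0.80500 m from pivot to centre of mass.
I_cm = mL²/12 = 4.990 × 1.610²/12 = 1.0779 kg·m²; I = I_cm + md² = 1.0779 + 4.990 × 0.80500² = 4.3115 kg·m².
T = 2π√(4.3115/(4.990 × 9.838 × 0.80500)) = 2.075 s.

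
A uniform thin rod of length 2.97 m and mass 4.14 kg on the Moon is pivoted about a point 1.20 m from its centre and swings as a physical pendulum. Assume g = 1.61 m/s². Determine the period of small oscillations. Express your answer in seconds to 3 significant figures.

6.67 s

For a physical pendulum T = 2π√(I/(mgd)), with d = 1.200 m from pivot to centre of mass.
I_cm = mL²/12 = 4.14 × 2.97²/12 = 3.043 kg·m²; I = I_cm + md² = 3.043 + 4.14 × 1.200² = 9.005 kg·m².
T = 2π√(9.005/(4.14 × 1.61 × 1.200)) = 6.67 s.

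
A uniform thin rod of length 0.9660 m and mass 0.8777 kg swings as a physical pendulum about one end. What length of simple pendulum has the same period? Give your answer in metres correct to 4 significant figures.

The equivalent simple-pendulum length is L_eq = I/(md), where I is about the pivot and d = 0.48300 m.
I_cm = (1/12)mL² = 0.068253 kg·m², so I = I_cm + md² = 0.068253 + 0.20476 = 0.27301 kg·m².
L_eq = 0.27301/(0.8777 × 0.48300) = 0.6440 m.

0.6440 m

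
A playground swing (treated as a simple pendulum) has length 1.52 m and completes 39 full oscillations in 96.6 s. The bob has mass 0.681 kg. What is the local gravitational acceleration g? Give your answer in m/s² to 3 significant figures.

T = 96.6/39 = 2.477 s.
From T = 2π√(L/g), g = 4π²L/T² = 4π² × 1.52/2.477² = 9.78 m/s².

9.78 m/s²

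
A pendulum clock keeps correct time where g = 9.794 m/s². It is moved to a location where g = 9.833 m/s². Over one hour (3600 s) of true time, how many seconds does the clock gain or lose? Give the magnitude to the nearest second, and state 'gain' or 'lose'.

The clock's period scales as T ∝ 1/√g, so T'/T = √(9.794/9.833) = 0.998015.
In 3600 s of true time the clock registers 3600/0.998015 = 3607.2 s, so it gains 7 s.

gain 7 s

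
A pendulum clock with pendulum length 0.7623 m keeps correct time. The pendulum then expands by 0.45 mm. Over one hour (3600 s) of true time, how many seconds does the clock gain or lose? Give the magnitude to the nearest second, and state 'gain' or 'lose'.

T ∝ √L, so T'/T = √(0.76275/0.7623) = 1.00030.
In 3600 s of true time the clock registers 3600/1.00030 = 3598.9 s, so it loses 1 s.

lose 1 s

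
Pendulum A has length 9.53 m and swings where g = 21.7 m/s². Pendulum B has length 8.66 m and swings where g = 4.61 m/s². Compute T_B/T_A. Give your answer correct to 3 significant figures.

T = 2π√(L/g), so T_B/T_A = √((L_B/g_B)/(L_A/g_A)) = √((8.66/4.61)/(9.53/21.7)) = 2.07.

2.07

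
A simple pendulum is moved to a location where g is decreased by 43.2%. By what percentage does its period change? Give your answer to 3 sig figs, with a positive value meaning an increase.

T ∝ 1/√g, so T'/T = 1/√(0.5680) = 1.327.
Percentage change in T = (1.327 − 1) × 100% = 32.7%.

32.7%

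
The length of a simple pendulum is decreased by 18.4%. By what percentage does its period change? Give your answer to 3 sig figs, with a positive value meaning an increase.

-9.67%

T ∝ √L, so T'/T = √(0.8160) = 0.9033.
Percentage change in T = (0.9033 − 1) × 100% = -9.67%.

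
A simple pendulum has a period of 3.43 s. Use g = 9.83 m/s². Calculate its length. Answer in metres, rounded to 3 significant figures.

2.93 m

From T = 2π√(L/g), L = gT²/(4π²) = 9.83 × 3.430²/(4π²) = 2.93 m.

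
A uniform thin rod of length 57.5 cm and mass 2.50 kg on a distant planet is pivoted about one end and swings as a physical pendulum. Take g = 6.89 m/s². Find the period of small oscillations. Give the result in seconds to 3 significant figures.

1.48 s

For a physical pendulum T = 2π√(I/(mgd)), with d = 0.2875 m from pivot to centre of mass.
I_cm = mL²/12 = 2.50 × 0.575²/12 = 0.06888 kg·m²; I = I_cm + md² = 0.06888 + 2.50 × 0.2875² = 0.2755 kg·m².
T = 2π√(0.2755/(2.50 × 6.89 × 0.2875)) = 1.48 s.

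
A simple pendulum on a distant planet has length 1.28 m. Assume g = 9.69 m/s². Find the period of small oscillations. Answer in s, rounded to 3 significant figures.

T = 2π√(L/g) = 2π√(1.28/9.69) = 2π × 0.3634 = 2.28 s.

2.28 s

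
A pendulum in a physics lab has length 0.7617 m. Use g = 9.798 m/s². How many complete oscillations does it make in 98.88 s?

T = 2π√(L/g) = 2π√(0.7617/9.798) = 1.7519 s.
Number of complete oscillations = ⌊98.88/1.7519⌋ = ⌊56.442⌋ = 56.

56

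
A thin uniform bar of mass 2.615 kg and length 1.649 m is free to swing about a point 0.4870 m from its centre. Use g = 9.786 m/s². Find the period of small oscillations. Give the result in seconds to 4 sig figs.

For a physical pendulum T = 2π√(I/(mgd)), with d = 0.48700 m from pivot to centre of mass.
I_cm = mL²/12 = 2.615 × 1.649²/12 = 0.59256 kg·m²; I = I_cm + md² = 0.59256 + 2.615 × 0.48700² = 1.2128 kg·m².
T = 2π√(1.2128/(2.615 × 9.786 × 0.48700)) = 1.960 s.

1.960 s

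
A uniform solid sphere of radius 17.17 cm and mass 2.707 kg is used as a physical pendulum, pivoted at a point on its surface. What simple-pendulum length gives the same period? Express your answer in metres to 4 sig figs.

0.2404 m

The equivalent simple-pendulum length is L_eq = I/(md), where I is about the pivot and d = 0.17170 m.
I_cm = (2/5)mR² = 0.031922 kg·m², so I = I_cm + md² = 0.031922 + 0.079805 = 0.11173 kg·m².
L_eq = 0.11173/(2.707 × 0.17170) = 0.2404 m.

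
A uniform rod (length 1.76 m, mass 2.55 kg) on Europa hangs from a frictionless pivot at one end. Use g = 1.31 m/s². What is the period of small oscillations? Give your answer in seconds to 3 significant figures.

For a physical pendulum T = 2π√(I/(mgd)), with d = 0.8800 m from pivot to centre of mass.
I_cm = mL²/12 = 2.55 × 1.76²/12 = 0.6582 kg·m²; I = I_cm + md² = 0.6582 + 2.55 × 0.8800² = 2.633 kg·m².
T = 2π√(2.633/(2.55 × 1.31 × 0.8800)) = 5.95 s.

5.95 s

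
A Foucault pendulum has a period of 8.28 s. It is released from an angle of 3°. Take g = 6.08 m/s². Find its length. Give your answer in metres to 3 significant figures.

From T = 2π√(L/g), L = gT²/(4π²) = 6.08 × 8.280²/(4π²) = 10.6 m.

10.6 m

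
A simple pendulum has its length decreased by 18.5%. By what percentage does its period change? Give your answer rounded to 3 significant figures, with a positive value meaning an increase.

-9.72%

T ∝ √L, so T'/T = √(0.8150) = 0.9028.
Percentage change in T = (0.9028 − 1) × 100% = -9.72%.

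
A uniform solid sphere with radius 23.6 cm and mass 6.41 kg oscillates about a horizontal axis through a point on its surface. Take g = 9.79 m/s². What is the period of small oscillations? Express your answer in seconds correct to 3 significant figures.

I_cm = (2/5)mr² = 0.1428 kg·m². The pivot is at distance d = 0.236 m from the centre of mass.
By the parallel-axis theorem, I = I_cm + md² = 0.1428 + 0.3570 = 0.4998 kg·m².
T = 2π√(I/(mgd)) = 2π√(0.4998/(6.41 × 9.79 × 0.236)) = 1.15 s.

1.15 s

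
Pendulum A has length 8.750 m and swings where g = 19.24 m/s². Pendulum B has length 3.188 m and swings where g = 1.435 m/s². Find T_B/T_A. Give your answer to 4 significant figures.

2.210

T = 2π√(L/g), so T_B/T_A = √((L_B/g_B)/(L_A/g_A)) = √((3.188/1.435)/(8.750/19.24)) = 2.210.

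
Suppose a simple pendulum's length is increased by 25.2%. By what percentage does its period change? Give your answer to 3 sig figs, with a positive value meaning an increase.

T ∝ √L, so T'/T = √(1.252) = 1.119.
Percentage change in T = (1.119 − 1) × 100% = 11.9%.

11.9%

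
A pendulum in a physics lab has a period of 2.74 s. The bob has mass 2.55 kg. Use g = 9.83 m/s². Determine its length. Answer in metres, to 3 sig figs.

1.87 m

From T = 2π√(L/g), L = gT²/(4π²) = 9.83 × 2.740²/(4π²) = 1.87 m.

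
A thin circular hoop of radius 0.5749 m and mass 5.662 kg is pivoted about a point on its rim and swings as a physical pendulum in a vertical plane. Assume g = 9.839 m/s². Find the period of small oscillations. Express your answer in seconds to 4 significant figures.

I_cm = mr² = 1.8713 kg·m². The pivot is at distance d = 0.5749 m from the centre of mass.
By the parallel-axis theorem, I = I_cm + md² = 1.8713 + 1.8713 = 3.7427 kg·m².
T = 2π√(I/(mgd)) = 2π√(3.7427/(5.662 × 9.839 × 0.5749)) = 2.148 s.

2.148 s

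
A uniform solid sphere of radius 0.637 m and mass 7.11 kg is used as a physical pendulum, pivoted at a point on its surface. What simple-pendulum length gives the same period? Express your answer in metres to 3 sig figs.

0.892 m

The equivalent simple-pendulum length is L_eq = I/(md), where I is about the pivot and d = 0.6370 m.
I_cm = (2/5)mR² = 1.154 kg·m², so I = I_cm + md² = 1.154 + 2.885 = 4.039 kg·m².
L_eq = 4.039/(7.11 × 0.6370) = 0.892 m.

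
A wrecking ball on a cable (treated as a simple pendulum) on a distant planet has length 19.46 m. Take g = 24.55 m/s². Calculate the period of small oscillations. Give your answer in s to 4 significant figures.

5.594 s

T = 2π√(L/g) = 2π√(19.46/24.55) = 2π × 0.89032 = 5.594 s.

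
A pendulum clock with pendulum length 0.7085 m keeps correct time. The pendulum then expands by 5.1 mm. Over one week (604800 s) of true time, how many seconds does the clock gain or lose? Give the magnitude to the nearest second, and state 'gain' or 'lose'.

lose 2165 s

T ∝ √L, so T'/T = √(0.71360/0.7085) = 1.00359.
In 604800 s of true time the clock registers 604800/1.00359 = 602634.9 s, so it loses 2165 s.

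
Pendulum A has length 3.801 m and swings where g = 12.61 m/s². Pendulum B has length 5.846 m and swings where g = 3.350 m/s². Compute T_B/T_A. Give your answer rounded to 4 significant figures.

T = 2π√(L/g), so T_B/T_A = √((L_B/g_B)/(L_A/g_A)) = √((5.846/3.350)/(3.801/12.61)) = 2.406.

2.406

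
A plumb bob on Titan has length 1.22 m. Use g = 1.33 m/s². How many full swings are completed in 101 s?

16

T = 2π√(L/g) = 2π√(1.22/1.33) = 6.018 s.
Number of complete oscillations = ⌊101/6.018⌋ = ⌊16.78⌋ = 16.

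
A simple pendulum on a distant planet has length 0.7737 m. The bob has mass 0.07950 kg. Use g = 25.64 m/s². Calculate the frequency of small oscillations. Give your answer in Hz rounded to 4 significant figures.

0.9162 Hz

T = 2π√(L/g) = 2π√(0.7737/25.64) = 1.0915 s, so f = 1/T = 0.9162 Hz.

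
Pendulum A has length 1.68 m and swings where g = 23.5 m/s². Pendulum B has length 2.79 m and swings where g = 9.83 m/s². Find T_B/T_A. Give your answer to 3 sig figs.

1.99

T = 2π√(L/g), so T_B/T_A = √((L_B/g_B)/(L_A/g_A)) = √((2.79/9.83)/(1.68/23.5)) = 1.99.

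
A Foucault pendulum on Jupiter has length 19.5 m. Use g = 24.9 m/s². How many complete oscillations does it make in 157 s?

28

T = 2π√(L/g) = 2π√(19.5/24.9) = 5.560 s.
Number of complete oscillations = ⌊157/5.560⌋ = ⌊28.24⌋ = 28.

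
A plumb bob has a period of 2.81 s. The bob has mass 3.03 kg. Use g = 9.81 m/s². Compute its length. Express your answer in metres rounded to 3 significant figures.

From T = 2π√(L/g), L = gT²/(4π²) = 9.81 × 2.810²/(4π²) = 1.96 m.

1.96 m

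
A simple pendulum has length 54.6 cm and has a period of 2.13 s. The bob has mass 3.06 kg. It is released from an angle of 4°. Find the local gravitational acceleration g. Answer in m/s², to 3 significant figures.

From T = 2π√(L/g), g = 4π²L/T² = 4π² × 0.546/2.130² = 4.75 m/s².

4.75 m/s²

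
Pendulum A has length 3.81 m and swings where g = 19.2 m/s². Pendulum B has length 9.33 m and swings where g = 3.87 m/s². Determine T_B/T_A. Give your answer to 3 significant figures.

3.49

T = 2π√(L/g), so T_B/T_A = √((L_B/g_B)/(L_A/g_A)) = √((9.33/3.87)/(3.81/19.2)) = 3.49.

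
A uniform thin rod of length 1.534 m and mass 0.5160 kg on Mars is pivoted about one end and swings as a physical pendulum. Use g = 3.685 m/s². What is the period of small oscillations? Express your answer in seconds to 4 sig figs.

For a physical pendulum T = 2π√(I/(mgd)), with d = 0.76700 m from pivot to centre of mass.
I_cm = mL²/12 = 0.5160 × 1.534²/12 = 0.10119 kg·m²; I = I_cm + md² = 0.10119 + 0.5160 × 0.76700² = 0.40474 kg·m².
T = 2π√(0.40474/(0.5160 × 3.685 × 0.76700)) = 3.310 s.

3.310 s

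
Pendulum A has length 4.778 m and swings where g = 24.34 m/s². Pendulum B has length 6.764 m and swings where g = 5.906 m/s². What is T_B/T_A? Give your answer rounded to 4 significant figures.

T = 2π√(L/g), so T_B/T_A = √((L_B/g_B)/(L_A/g_A)) = √((6.764/5.906)/(4.778/24.34)) = 2.415.

2.415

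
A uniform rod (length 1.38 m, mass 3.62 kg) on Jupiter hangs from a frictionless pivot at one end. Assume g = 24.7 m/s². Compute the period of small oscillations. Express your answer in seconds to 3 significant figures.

1.21 s

For a physical pendulum T = 2π√(I/(mgd)), with d = 0.6900 m from pivot to centre of mass.
I_cm = mL²/12 = 3.62 × 1.38²/12 = 0.5745 kg·m²; I = I_cm + md² = 0.5745 + 3.62 × 0.6900² = 2.298 kg·m².
T = 2π√(2.298/(3.62 × 24.7 × 0.6900)) = 1.21 s.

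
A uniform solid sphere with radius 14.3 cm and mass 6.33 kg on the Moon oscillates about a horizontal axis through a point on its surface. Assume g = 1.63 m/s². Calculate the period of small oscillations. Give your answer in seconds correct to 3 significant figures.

I_cm = (2/5)mr² = 0.05178 kg·m². The pivot is at distance d = 0.143 m from the centre of mass.
By the parallel-axis theorem, I = I_cm + md² = 0.05178 + 0.1294 = 0.1812 kg·m².
T = 2π√(I/(mgd)) = 2π√(0.1812/(6.33 × 1.63 × 0.143)) = 2.20 s.

2.20 s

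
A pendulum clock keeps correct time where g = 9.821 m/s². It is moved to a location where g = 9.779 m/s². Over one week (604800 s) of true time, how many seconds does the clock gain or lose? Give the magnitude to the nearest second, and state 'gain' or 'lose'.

The clock's period scales as T ∝ 1/√g, so T'/T = √(9.821/9.779) = 1.00215.
In 604800 s of true time the clock registers 604800/1.00215 = 603505.4 s, so it loses 1295 s.

lose 1295 s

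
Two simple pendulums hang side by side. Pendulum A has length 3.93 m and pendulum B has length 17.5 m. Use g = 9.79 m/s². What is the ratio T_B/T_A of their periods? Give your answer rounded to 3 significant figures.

T ∝ √L, so T_B/T_A = √(L_B/L_A) = √(17.5/3.93) = 2.11.

2.11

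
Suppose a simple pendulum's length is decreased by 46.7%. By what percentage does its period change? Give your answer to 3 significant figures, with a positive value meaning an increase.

T ∝ √L, so T'/T = √(0.5330) = 0.7301.
Percentage change in T = (0.7301 − 1) × 100% = -27.0%.

-27.0%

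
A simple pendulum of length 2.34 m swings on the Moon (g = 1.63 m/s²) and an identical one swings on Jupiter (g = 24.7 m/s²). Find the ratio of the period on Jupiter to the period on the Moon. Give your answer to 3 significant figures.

0.257

T ∝ 1/√g, so T₂/T₁ = √(g₁/g₂) = √(1.63/24.7) = 0.257.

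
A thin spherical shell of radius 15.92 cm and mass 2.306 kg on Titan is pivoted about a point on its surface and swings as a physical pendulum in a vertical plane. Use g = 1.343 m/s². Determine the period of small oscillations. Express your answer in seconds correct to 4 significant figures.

2.793 s

I_cm = (2/3)mr² = 0.038963 kg·m². The pivot is at distance d = 0.1592 m from the centre of mass.
By the parallel-axis theorem, I = I_cm + md² = 0.038963 + 0.058445 = 0.097408 kg·m².
T = 2π√(I/(mgd)) = 2π√(0.097408/(2.306 × 1.343 × 0.1592)) = 2.793 s.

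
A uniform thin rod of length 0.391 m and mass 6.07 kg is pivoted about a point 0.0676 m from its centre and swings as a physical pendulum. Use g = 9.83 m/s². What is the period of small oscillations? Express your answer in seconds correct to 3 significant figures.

1.01 s

For a physical pendulum T = 2π√(I/(mgd)), with d = 0.06760 m from pivot to centre of mass.
I_cm = mL²/12 = 6.07 × 0.391²/12 = 0.07733 kg·m²; I = I_cm + md² = 0.07733 + 6.07 × 0.06760² = 0.1051 kg·m².
T = 2π√(0.1051/(6.07 × 9.83 × 0.06760)) = 1.01 s.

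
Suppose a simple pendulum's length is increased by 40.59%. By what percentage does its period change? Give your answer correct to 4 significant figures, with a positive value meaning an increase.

T ∝ √L, so T'/T = √(1.4059) = 1.1857.
Percentage change in T = (1.1857 − 1) × 100% = 18.57%.

18.57%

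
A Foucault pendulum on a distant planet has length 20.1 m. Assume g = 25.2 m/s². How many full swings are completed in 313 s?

55

T = 2π√(L/g) = 2π√(20.1/25.2) = 5.611 s.
Number of complete oscillations = ⌊313/5.611⌋ = ⌊55.78⌋ = 55.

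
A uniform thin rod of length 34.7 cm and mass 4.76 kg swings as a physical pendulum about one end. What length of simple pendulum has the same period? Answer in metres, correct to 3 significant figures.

The equivalent simple-pendulum length is L_eq = I/(md), where I is about the pivot and d = 0.1735 m.
I_cm = (1/12)mL² = 0.04776 kg·m², so I = I_cm + md² = 0.04776 + 0.1433 = 0.1910 kg·m².
L_eq = 0.1910/(4.76 × 0.1735) = 0.231 m.

0.231 m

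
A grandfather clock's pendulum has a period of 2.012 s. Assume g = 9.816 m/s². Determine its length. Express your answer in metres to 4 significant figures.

From T = 2π√(L/g), L = gT²/(4π²) = 9.816 × 2.0120²/(4π²) = 1.007 m.

1.007 m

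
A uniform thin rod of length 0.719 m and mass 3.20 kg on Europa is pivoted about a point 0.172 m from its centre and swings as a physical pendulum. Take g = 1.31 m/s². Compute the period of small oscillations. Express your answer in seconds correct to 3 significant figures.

For a physical pendulum T = 2π√(I/(mgd)), with d = 0.1720 m from pivot to centre of mass.
I_cm = mL²/12 = 3.20 × 0.719²/12 = 0.1379 kg·m²; I = I_cm + md² = 0.1379 + 3.20 × 0.1720² = 0.2325 kg·m².
T = 2π√(0.2325/(3.20 × 1.31 × 0.1720)) = 3.57 s.

3.57 s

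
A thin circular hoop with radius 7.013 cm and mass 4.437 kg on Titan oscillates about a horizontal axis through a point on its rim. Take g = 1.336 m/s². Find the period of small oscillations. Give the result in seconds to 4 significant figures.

I_cm = mr² = 0.021822 kg·m². The pivot is at distance d = 0.07013 m from the centre of mass.
By the parallel-axis theorem, I = I_cm + md² = 0.021822 + 0.021822 = 0.043644 kg·m².
T = 2π√(I/(mgd)) = 2π√(0.043644/(4.437 × 1.336 × 0.07013)) = 2.036 s.

2.036 s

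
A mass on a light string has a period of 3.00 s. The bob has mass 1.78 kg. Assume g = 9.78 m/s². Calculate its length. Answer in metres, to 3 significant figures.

2.23 m

From T = 2π√(L/g), L = gT²/(4π²) = 9.78 × 3.000²/(4π²) = 2.23 m.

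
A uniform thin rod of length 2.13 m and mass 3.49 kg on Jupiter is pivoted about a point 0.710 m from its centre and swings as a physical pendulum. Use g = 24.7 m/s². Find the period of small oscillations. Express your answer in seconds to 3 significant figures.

For a physical pendulum T = 2π√(I/(mgd)), with d = 0.7100 m from pivot to centre of mass.
I_cm = mL²/12 = 3.49 × 2.13²/12 = 1.319 kg·m²; I = I_cm + md² = 1.319 + 3.49 × 0.7100² = 3.079 kg·m².
T = 2π√(3.079/(3.49 × 24.7 × 0.7100)) = 1.41 s.

1.41 s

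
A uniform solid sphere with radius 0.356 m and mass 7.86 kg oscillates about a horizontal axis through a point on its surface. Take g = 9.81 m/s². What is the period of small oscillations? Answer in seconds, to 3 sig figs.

1.42 s

I_cm = (2/5)mr² = 0.3985 kg·m². The pivot is at distance d = 0.356 m from the centre of mass.
By the parallel-axis theorem, I = I_cm + md² = 0.3985 + 0.9961 = 1.395 kg·m².
T = 2π√(I/(mgd)) = 2π√(1.395/(7.86 × 9.81 × 0.356)) = 1.42 s.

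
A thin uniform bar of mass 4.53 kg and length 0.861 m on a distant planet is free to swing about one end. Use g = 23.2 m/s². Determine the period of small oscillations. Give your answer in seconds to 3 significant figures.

For a physical pendulum T = 2π√(I/(mgd)), with d = 0.4305 m from pivot to centre of mass.
I_cm = mL²/12 = 4.53 × 0.861²/12 = 0.2798 kg·m²; I = I_cm + md² = 0.2798 + 4.53 × 0.4305² = 1.119 kg·m².
T = 2π√(1.119/(4.53 × 23.2 × 0.4305)) = 0.988 s.

0.988 s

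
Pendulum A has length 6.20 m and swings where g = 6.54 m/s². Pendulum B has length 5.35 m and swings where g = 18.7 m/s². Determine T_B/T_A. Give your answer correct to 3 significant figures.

0.549

T = 2π√(L/g), so T_B/T_A = √((L_B/g_B)/(L_A/g_A)) = √((5.35/18.7)/(6.20/6.54)) = 0.549.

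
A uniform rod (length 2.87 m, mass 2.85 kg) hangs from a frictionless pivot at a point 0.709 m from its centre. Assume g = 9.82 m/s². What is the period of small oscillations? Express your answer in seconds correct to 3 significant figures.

2.60 s

For a physical pendulum T = 2π√(I/(mgd)), with d = 0.7090 m from pivot to centre of mass.
I_cm = mL²/12 = 2.85 × 2.87²/12 = 1.956 kg·m²; I = I_cm + md² = 1.956 + 2.85 × 0.7090² = 3.389 kg·m².
T = 2π√(3.389/(2.85 × 9.82 × 0.7090)) = 2.60 s.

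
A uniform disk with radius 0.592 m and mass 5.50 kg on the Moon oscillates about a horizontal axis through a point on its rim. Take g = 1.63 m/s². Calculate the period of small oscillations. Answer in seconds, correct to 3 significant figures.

I_cm = ½mr² = 0.9638 kg·m². The pivot is at distance d = 0.592 m from the centre of mass.
By the parallel-axis theorem, I = I_cm + md² = 0.9638 + 1.928 = 2.891 kg·m².
T = 2π√(I/(mgd)) = 2π√(2.891/(5.50 × 1.63 × 0.592)) = 4.64 s.

4.64 s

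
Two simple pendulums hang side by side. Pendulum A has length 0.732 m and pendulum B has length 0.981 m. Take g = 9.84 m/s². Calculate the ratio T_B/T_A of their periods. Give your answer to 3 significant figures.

1.16

T ∝ √L, so T_B/T_A = √(L_B/L_A) = √(0.981/0.732) = 1.16.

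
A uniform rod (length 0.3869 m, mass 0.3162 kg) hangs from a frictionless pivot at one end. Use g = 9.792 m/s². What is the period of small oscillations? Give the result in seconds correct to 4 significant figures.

For a physical pendulum T = 2π√(I/(mgd)), with d = 0.19345 m from pivot to centre of mass.
I_cm = mL²/12 = 0.3162 × 0.3869²/12 = 0.0039444 kg·m²; I = I_cm + md² = 0.0039444 + 0.3162 × 0.19345² = 0.015777 kg·m².
T = 2π√(0.015777/(0.3162 × 9.792 × 0.19345)) = 1.020 s.

1.020 s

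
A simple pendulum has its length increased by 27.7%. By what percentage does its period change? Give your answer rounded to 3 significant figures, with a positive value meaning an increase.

T ∝ √L, so T'/T = √(1.277) = 1.130.
Percentage change in T = (1.130 − 1) × 100% = 13.0%.

13.0%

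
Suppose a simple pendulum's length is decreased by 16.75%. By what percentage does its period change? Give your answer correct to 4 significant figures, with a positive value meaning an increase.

-8.759%

T ∝ √L, so T'/T = √(0.83250) = 0.91241.
Percentage change in T = (0.91241 − 1) × 100% = -8.759%.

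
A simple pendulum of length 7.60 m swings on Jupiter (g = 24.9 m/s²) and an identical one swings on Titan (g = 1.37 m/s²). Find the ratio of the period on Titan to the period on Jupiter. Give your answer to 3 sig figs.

4.26

T ∝ 1/√g, so T₂/T₁ = √(g₁/g₂) = √(24.9/1.37) = 4.26.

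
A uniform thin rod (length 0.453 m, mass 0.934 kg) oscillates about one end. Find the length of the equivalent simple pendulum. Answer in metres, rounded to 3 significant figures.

0.302 m

The equivalent simple-pendulum length is L_eq = I/(md), where I is about the pivot and d = 0.2265 m.
I_cm = (1/12)mL² = 0.01597 kg·m², so I = I_cm + md² = 0.01597 + 0.04792 = 0.06389 kg·m².
L_eq = 0.06389/(0.934 × 0.2265) = 0.302 m.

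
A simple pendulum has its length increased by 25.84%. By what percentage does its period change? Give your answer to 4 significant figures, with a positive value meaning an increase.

12.18%

T ∝ √L, so T'/T = √(1.2584) = 1.1218.
Percentage change in T = (1.1218 − 1) × 100% = 12.18%.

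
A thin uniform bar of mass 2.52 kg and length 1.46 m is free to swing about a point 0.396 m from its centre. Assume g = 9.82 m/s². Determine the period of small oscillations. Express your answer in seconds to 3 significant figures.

For a physical pendulum T = 2π√(I/(mgd)), with d = 0.3960 m from pivot to centre of mass.
I_cm = mL²/12 = 2.52 × 1.46²/12 = 0.4476 kg·m²; I = I_cm + md² = 0.4476 + 2.52 × 0.3960² = 0.8428 kg·m².
T = 2π√(0.8428/(2.52 × 9.82 × 0.3960)) = 1.84 s.

1.84 s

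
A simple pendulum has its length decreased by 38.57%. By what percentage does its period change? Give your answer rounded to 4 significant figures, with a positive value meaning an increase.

-21.62%

T ∝ √L, so T'/T = √(0.61430) = 0.78377.
Percentage change in T = (0.78377 − 1) × 100% = -21.62%.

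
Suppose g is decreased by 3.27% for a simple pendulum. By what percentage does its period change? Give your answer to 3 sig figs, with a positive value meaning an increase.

T ∝ 1/√g, so T'/T = 1/√(0.9673) = 1.017.
Percentage change in T = (1.017 − 1) × 100% = 1.68%.

1.68%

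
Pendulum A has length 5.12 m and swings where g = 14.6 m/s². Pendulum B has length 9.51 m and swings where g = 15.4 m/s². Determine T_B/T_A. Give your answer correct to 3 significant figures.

1.33

T = 2π√(L/g), so T_B/T_A = √((L_B/g_B)/(L_A/g_A)) = √((9.51/15.4)/(5.12/14.6)) = 1.33.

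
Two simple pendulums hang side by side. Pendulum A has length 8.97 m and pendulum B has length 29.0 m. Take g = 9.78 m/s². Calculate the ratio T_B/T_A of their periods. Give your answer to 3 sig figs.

T ∝ √L, so T_B/T_A = √(L_B/L_A) = √(29.0/8.97) = 1.80.

1.80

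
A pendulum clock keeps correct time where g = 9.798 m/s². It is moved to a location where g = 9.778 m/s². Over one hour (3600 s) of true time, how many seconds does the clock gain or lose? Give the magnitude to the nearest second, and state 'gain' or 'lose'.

lose 4 s

The clock's period scales as T ∝ 1/√g, so T'/T = √(9.798/9.778) = 1.00102.
In 3600 s of true time the clock registers 3600/1.00102 = 3596.3 s, so it loses 4 s.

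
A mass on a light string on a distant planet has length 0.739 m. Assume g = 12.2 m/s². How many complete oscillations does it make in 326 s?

210

T = 2π√(L/g) = 2π√(0.739/12.2) = 1.546 s.
Number of complete oscillations = ⌊326/1.546⌋ = ⌊210.8⌋ = 210.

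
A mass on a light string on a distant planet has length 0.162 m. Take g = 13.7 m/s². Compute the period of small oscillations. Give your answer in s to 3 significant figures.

T = 2π√(L/g) = 2π√(0.162/13.7) = 2π × 0.1087 = 0.683 s.

0.683 s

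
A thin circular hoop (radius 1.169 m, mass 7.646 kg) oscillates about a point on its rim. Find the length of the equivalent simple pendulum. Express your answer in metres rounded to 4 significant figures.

The equivalent simple-pendulum length is L_eq = I/(md), where I is about the pivot and d = 1.1690 m.
I_cm = mR² = 10.449 kg·m², so I = I_cm + md² = 10.449 + 10.449 = 20.897 kg·m².
L_eq = 20.897/(7.646 × 1.1690) = 2.338 m.

2.338 m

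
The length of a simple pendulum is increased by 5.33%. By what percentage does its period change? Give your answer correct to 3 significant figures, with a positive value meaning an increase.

2.63%

T ∝ √L, so T'/T = √(1.053) = 1.026.
Percentage change in T = (1.026 − 1) × 100% = 2.63%.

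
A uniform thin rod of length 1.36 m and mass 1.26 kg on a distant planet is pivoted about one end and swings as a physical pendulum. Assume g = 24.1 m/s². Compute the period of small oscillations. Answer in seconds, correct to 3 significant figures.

1.22 s

For a physical pendulum T = 2π√(I/(mgd)), with d = 0.6800 m from pivot to centre of mass.
I_cm = mL²/12 = 1.26 × 1.36²/12 = 0.1942 kg·m²; I = I_cm + md² = 0.1942 + 1.26 × 0.6800² = 0.7768 kg·m².
T = 2π√(0.7768/(1.26 × 24.1 × 0.6800)) = 1.22 s.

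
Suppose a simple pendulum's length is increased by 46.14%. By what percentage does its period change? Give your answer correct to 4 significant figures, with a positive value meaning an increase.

20.89%

T ∝ √L, so T'/T = √(1.4614) = 1.2089.
Percentage change in T = (1.2089 − 1) × 100% = 20.89%.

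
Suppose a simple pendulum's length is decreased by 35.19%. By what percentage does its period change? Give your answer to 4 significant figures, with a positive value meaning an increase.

T ∝ √L, so T'/T = √(0.64810) = 0.80505.
Percentage change in T = (0.80505 − 1) × 100% = -19.50%.

-19.50%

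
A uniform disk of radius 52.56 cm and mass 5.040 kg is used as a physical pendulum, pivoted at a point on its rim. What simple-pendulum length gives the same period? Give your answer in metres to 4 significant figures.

The equivalent simple-pendulum length is L_eq = I/(md), where I is about the pivot and d = 0.52560 m.
I_cm = ½mR² = 0.69616 kg·m², so I = I_cm + md² = 0.69616 + 1.3923 = 2.0885 kg·m².
L_eq = 2.0885/(5.040 × 0.52560) = 0.7884 m.

0.7884 m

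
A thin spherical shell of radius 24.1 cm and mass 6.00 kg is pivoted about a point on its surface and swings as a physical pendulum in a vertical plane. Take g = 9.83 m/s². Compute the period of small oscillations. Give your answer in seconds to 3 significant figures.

I_cm = (2/3)mr² = 0.2323 kg·m². The pivot is at distance d = 0.241 m from the centre of mass.
By the parallel-axis theorem, I = I_cm + md² = 0.2323 + 0.3485 = 0.5808 kg·m².
T = 2π√(I/(mgd)) = 2π√(0.5808/(6.00 × 9.83 × 0.241)) = 1.27 s.

1.27 s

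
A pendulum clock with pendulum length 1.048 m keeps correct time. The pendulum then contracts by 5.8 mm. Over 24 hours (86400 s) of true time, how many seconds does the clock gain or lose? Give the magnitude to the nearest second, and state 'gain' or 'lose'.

gain 240 s

T ∝ √L, so T'/T = √(1.04220/1.048) = 0.997229.
In 86400 s of true time the clock registers 86400/0.997229 = 86640.1 s, so it gains 240 s.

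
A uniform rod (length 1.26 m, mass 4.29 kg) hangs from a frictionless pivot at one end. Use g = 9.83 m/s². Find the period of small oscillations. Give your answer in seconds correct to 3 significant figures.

For a physical pendulum T = 2π√(I/(mgd)), with d = 0.6300 m from pivot to centre of mass.
I_cm = mL²/12 = 4.29 × 1.26²/12 = 0.5676 kg·m²; I = I_cm + md² = 0.5676 + 4.29 × 0.6300² = 2.270 kg·m².
T = 2π√(2.270/(4.29 × 9.83 × 0.6300)) = 1.84 s.

1.84 s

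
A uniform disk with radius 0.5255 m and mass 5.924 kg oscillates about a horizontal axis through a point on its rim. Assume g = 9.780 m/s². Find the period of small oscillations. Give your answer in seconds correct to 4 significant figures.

I_cm = ½mr² = 0.81796 kg·m². The pivot is at distance d = 0.5255 m from the centre of mass.
By the parallel-axis theorem, I = I_cm + md² = 0.81796 + 1.6359 = 2.4539 kg·m².
T = 2π√(I/(mgd)) = 2π√(2.4539/(5.924 × 9.780 × 0.5255)) = 1.784 s.

1.784 s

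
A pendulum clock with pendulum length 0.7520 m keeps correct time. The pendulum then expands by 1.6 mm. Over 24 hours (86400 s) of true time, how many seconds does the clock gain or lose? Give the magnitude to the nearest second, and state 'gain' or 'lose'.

lose 92 s

T ∝ √L, so T'/T = √(0.75360/0.7520) = 1.00106.
In 86400 s of true time the clock registers 86400/1.00106 = 86308.2 s, so it loses 92 s.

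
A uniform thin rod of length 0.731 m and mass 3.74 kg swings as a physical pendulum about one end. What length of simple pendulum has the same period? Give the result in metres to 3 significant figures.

The equivalent simple-pendulum length is L_eq = I/(md), where I is about the pivot and d = 0.3655 m.
I_cm = (1/12)mL² = 0.1665 kg·m², so I = I_cm + md² = 0.1665 + 0.4996 = 0.6662 kg·m².
L_eq = 0.6662/(3.74 × 0.3655) = 0.487 m.

0.487 m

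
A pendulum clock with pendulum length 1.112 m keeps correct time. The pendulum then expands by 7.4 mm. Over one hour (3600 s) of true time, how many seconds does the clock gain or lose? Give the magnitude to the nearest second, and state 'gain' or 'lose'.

T ∝ √L, so T'/T = √(1.11940/1.112) = 1.00332.
In 3600 s of true time the clock registers 3600/1.00332 = 3588.1 s, so it loses 12 s.

lose 12 s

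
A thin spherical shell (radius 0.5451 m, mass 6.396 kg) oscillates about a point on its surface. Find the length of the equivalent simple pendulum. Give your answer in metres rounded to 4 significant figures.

0.9085 m

The equivalent simple-pendulum length is L_eq = I/(md), where I is about the pivot and d = 0.54510 m.
I_cm = (2/3)mR² = 1.2670 kg·m², so I = I_cm + md² = 1.2670 + 1.9005 = 3.1674 kg·m².
L_eq = 3.1674/(6.396 × 0.54510) = 0.9085 m.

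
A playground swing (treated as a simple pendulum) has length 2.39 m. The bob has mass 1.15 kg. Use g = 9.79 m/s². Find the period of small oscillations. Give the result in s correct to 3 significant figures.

T = 2π√(L/g) = 2π√(2.39/9.79) = 2π × 0.4941 = 3.10 s.

3.10 s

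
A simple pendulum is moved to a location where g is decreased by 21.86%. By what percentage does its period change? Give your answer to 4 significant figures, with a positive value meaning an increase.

T ∝ 1/√g, so T'/T = 1/√(0.78140) = 1.1313.
Percentage change in T = (1.1313 − 1) × 100% = 13.13%.

13.13%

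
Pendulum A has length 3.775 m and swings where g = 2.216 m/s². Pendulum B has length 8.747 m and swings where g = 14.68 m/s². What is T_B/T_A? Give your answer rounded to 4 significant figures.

0.5914

T = 2π√(L/g), so T_B/T_A = √((L_B/g_B)/(L_A/g_A)) = √((8.747/14.68)/(3.775/2.216)) = 0.5914.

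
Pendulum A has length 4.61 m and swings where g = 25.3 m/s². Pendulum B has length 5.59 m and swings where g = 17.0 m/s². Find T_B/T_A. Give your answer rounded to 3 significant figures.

1.34

T = 2π√(L/g), so T_B/T_A = √((L_B/g_B)/(L_A/g_A)) = √((5.59/17.0)/(4.61/25.3)) = 1.34.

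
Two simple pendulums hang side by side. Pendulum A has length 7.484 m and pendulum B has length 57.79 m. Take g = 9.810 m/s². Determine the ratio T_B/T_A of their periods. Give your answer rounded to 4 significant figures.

T ∝ √L, so T_B/T_A = √(L_B/L_A) = √(57.79/7.484) = 2.779.

2.779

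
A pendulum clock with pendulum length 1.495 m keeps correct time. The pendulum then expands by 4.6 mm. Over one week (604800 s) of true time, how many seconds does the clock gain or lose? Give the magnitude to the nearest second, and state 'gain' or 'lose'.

lose 928 s

T ∝ √L, so T'/T = √(1.49960/1.495) = 1.00154.
In 604800 s of true time the clock registers 604800/1.00154 = 603871.7 s, so it loses 928 s.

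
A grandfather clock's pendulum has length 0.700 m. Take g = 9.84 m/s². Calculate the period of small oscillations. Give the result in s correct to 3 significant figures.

T = 2π√(L/g) = 2π√(0.700/9.84) = 2π × 0.2667 = 1.68 s.

1.68 s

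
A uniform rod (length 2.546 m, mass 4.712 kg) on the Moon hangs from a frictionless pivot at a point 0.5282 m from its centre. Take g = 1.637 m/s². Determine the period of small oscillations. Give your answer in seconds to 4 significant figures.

6.116 s

For a physical pendulum T = 2π√(I/(mgd)), with d = 0.52820 m from pivot to centre of mass.
I_cm = mL²/12 = 4.712 × 2.546²/12 = 2.5453 kg·m²; I = I_cm + md² = 2.5453 + 4.712 × 0.52820² = 3.8599 kg·m².
T = 2π√(3.8599/(4.712 × 1.637 × 0.52820)) = 6.116 s.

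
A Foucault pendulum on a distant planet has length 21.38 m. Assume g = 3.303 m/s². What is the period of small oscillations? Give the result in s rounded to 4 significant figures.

15.99 s

T = 2π√(L/g) = 2π√(21.38/3.303) = 2π × 2.5442 = 15.99 s.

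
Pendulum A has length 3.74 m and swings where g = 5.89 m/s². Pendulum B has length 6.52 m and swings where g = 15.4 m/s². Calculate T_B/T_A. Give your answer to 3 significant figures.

0.817

T = 2π√(L/g), so T_B/T_A = √((L_B/g_B)/(L_A/g_A)) = √((6.52/15.4)/(3.74/5.89)) = 0.817.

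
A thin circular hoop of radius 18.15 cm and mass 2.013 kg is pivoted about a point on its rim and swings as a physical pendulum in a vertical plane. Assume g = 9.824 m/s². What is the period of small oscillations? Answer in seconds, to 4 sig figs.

I_cm = mr² = 0.066313 kg·m². The pivot is at distance d = 0.1815 m from the centre of mass.
By the parallel-axis theorem, I = I_cm + md² = 0.066313 + 0.066313 = 0.13263 kg·m².
T = 2π√(I/(mgd)) = 2π√(0.13263/(2.013 × 9.824 × 0.1815)) = 1.208 s.

1.208 s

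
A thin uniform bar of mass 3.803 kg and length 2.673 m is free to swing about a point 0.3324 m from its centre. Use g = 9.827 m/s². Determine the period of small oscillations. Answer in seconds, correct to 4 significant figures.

2.921 s

For a physical pendulum T = 2π√(I/(mgd)), with d = 0.33240 m from pivot to centre of mass.
I_cm = mL²/12 = 3.803 × 2.673²/12 = 2.2643 kg·m²; I = I_cm + md² = 2.2643 + 3.803 × 0.33240² = 2.6845 kg·m².
T = 2π√(2.6845/(3.803 × 9.827 × 0.33240)) = 2.921 s.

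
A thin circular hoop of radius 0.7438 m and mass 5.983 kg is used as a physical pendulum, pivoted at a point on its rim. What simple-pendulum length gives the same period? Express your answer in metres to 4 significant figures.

The equivalent simple-pendulum length is L_eq = I/(md), where I is about the pivot and d = 0.74380 m.
I_cm = mR² = 3.3100 kg·m², so I = I_cm + md² = 3.3100 + 3.3100 = 6.6201 kg·m².
L_eq = 6.6201/(5.983 × 0.74380) = 1.488 m.

1.488 m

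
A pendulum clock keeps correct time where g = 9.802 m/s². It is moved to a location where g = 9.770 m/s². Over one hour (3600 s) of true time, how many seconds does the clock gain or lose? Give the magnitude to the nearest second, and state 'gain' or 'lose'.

lose 6 s

The clock's period scales as T ∝ 1/√g, so T'/T = √(9.802/9.770) = 1.00164.
In 3600 s of true time the clock registers 3600/1.00164 = 3594.1 s, so it loses 6 s.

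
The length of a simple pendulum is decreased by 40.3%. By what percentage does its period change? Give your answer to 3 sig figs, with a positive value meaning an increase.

T ∝ √L, so T'/T = √(0.5970) = 0.7727.
Percentage change in T = (0.7727 − 1) × 100% = -22.7%.

-22.7%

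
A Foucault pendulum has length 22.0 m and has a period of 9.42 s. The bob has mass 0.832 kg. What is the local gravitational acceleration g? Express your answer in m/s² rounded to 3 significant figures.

From T = 2π√(L/g), g = 4π²L/T² = 4π² × 22.0/9.420² = 9.79 m/s².

9.79 m/s²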